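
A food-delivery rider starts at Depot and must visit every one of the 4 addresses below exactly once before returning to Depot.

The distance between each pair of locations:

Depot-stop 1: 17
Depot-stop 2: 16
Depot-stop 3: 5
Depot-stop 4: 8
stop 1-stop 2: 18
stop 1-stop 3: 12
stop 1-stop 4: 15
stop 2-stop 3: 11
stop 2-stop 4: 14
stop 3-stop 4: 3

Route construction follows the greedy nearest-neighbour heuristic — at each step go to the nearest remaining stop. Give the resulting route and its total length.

At Depot the remaining stops are stop 3 5, stop 4 8, stop 2 16, stop 1 17; go to stop 3.
At stop 3 the remaining stops are stop 4 3, stop 2 11, stop 1 12; go to stop 4.
At stop 4 the remaining stops are stop 2 14, stop 1 15; go to stop 2.
At stop 2 the remaining stops are stop 1 18; go to stop 1.
Return stop 1→Depot: 17.
Total = 5 + 3 + 14 + 18 + 17 = 57.

57 along Depot → stop 3 → stop 4 → stop 2 → stop 1 → Depot.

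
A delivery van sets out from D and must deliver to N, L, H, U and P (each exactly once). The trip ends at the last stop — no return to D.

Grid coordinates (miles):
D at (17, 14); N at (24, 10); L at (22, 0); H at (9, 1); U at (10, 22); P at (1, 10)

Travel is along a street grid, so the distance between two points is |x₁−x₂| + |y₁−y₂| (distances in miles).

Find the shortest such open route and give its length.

There are 5! = 120 possible orderings.
D→N→L→H→U→P: 11+12+14+22+21 = 80
D→N→L→H→P→U: 11+12+14+17+21 = 75
D→N→L→U→H→P: 11+12+34+22+17 = 96
D→N→L→U→P→H: 11+12+34+21+17 = 95
D→N→L→P→H→U: 11+12+31+17+22 = 93
D→N→L→P→U→H: 11+12+31+21+22 = 97
D→N→H→L→U→P: 11+24+14+34+21 = 104
D→N→H→L→P→U: 11+24+14+31+21 = 101
D→N→H→U→L→P: 11+24+22+34+31 = 122
D→N→H→U→P→L: 11+24+22+21+31 = 109
D→N→H→P→L→U: 11+24+17+31+34 = 117
D→N→H→P→U→L: 11+24+17+21+34 = 107
D→N→U→L→H→P: 11+26+34+14+17 = 102
D→N→U→L→P→H: 11+26+34+31+17 = 119
… (106 more)
The minimum is 75.
One shortest path: D → N → L → H → P → U.

Minimum one-way distance = 75 miles.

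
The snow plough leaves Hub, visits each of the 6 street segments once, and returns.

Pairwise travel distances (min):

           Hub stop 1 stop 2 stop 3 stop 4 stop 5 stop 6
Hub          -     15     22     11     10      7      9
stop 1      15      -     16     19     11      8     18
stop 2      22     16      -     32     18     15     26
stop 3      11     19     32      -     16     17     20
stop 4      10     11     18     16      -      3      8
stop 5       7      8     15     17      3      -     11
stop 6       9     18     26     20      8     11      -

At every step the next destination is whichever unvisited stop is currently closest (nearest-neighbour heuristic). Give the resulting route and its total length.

Hub → [stop 5:7 / stop 6:9 / stop 4:10 / stop 3:11 / stop 1:15 / stop 2:22] → stop 5 (7)
stop 5 → [stop 4:3 / stop 1:8 / stop 6:11 / stop 2:15 / stop 3:17] → stop 4 (3)
stop 4 → [stop 6:8 / stop 1:11 / stop 3:16 / stop 2:18] → stop 6 (8)
stop 6 → [stop 1:18 / stop 3:20 / stop 2:26] → stop 1 (18)
stop 1 → [stop 2:16 / stop 3:19] → stop 2 (16)
stop 2 → [stop 3:32] → stop 3 (32)
Return stop 3→Hub: 11.
Total = 7 + 3 + 8 + 18 + 16 + 32 + 11 = 95.

95 min along Hub → stop 5 → stop 4 → stop 6 → stop 1 → stop 2 → stop 3 → Hub.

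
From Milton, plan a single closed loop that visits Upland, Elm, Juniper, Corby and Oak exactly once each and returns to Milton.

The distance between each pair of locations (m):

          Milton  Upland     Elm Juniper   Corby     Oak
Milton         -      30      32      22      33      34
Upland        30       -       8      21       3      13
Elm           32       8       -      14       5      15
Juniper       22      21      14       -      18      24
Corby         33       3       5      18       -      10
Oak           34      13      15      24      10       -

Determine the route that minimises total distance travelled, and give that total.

91 m — the shortest possible round trip.

There are 60 distinct closed tours to check (reversals are equivalent).
Milton-Upland-Elm-Juniper-Corby-Oak-Milton: 30+8+14+18+10+34 = 114
Milton-Upland-Elm-Juniper-Oak-Corby-Milton: 30+8+14+24+10+33 = 119
Milton-Upland-Elm-Corby-Juniper-Oak-Milton: 30+8+5+18+24+34 = 119
Milton-Upland-Elm-Corby-Oak-Juniper-Milton: 30+8+5+10+24+22 = 99
Milton-Upland-Elm-Oak-Juniper-Corby-Milton: 30+8+15+24+18+33 = 128
Milton-Upland-Elm-Oak-Corby-Juniper-Milton: 30+8+15+10+18+22 = 103
Milton-Upland-Juniper-Elm-Corby-Oak-Milton: 30+21+14+5+10+34 = 114
Milton-Upland-Juniper-Elm-Oak-Corby-Milton: 30+21+14+15+10+33 = 123
Milton-Upland-Juniper-Corby-Elm-Oak-Milton: 30+21+18+5+15+34 = 123
Milton-Upland-Juniper-Corby-Oak-Elm-Milton: 30+21+18+10+15+32 = 126
Milton-Upland-Juniper-Oak-Elm-Corby-Milton: 30+21+24+15+5+33 = 128
Milton-Upland-Juniper-Oak-Corby-Elm-Milton: 30+21+24+10+5+32 = 122
Milton-Upland-Corby-Elm-Juniper-Oak-Milton: 30+3+5+14+24+34 = 110
Milton-Upland-Corby-Elm-Oak-Juniper-Milton: 30+3+5+15+24+22 = 99
… (46 more)
Milton-Juniper-Elm-Upland-Corby-Oak-Milton: 22+14+8+3+10+34 = 91  ← best
The minimum is 91.
One optimal route: Milton → Juniper → Elm → Upland → Corby → Oak → Milton (or its reverse).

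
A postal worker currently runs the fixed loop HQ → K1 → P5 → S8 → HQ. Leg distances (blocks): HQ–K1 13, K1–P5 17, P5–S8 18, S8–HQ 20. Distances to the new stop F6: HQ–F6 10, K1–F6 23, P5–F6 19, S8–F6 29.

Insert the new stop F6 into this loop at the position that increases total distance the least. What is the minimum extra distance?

Adding 19 blocks by placing F6 on the S8–HQ leg.

Insertion cost between consecutive stops i–j is d(i,F6) + d(F6,j) − d(i,j):
  between HQ and K1: 10 + 23 − 13 = 20
  between K1 and P5: 23 + 19 − 17 = 25
  between P5 and S8: 19 + 29 − 18 = 30
  between S8 and HQ: 29 + 10 − 20 = 19
Cheapest insertion is between S8 and HQ, adding 19.
New total = 68 + 19 = 87.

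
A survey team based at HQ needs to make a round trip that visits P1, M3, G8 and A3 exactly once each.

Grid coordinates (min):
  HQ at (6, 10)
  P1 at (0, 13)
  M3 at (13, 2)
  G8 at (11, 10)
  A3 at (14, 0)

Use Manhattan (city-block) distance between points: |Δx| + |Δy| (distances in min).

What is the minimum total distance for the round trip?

54 min — the shortest possible round trip.

There are 12 distinct closed tours to check (reversals are equivalent).
HQ → P1 → M3 → G8 → A3 → HQ: 9+24+10+13+18 = 74
HQ → P1 → M3 → A3 → G8 → HQ: 9+24+3+13+5 = 54
HQ → P1 → G8 → M3 → A3 → HQ: 9+14+10+3+18 = 54
HQ → P1 → G8 → A3 → M3 → HQ: 9+14+13+3+15 = 54
HQ → P1 → A3 → M3 → G8 → HQ: 9+27+3+10+5 = 54
HQ → P1 → A3 → G8 → M3 → HQ: 9+27+13+10+15 = 74
HQ → M3 → P1 → G8 → A3 → HQ: 15+24+14+13+18 = 84
HQ → M3 → P1 → A3 → G8 → HQ: 15+24+27+13+5 = 84
HQ → M3 → G8 → P1 → A3 → HQ: 15+10+14+27+18 = 84
HQ → M3 → A3 → P1 → G8 → HQ: 15+3+27+14+5 = 64
HQ → G8 → P1 → M3 → A3 → HQ: 5+14+24+3+18 = 64
HQ → G8 → M3 → P1 → A3 → HQ: 5+10+24+27+18 = 84
The minimum is 54.
One optimal route: HQ → P1 → M3 → A3 → G8 → HQ (or its reverse).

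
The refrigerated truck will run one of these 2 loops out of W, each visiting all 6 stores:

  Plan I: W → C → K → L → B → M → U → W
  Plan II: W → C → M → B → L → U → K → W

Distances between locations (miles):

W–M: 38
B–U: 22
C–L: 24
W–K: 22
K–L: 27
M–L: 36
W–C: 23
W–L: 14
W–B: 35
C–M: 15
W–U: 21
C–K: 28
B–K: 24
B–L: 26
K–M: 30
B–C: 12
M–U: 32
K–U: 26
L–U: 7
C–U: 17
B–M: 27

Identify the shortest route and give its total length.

Shortest is Plan II, total 146 miles.

Plan I: 23 + 28 + 27 + 26 + 27 + 32 + 21 = 184
Plan II: 23 + 15 + 27 + 26 + 7 + 26 + 22 = 146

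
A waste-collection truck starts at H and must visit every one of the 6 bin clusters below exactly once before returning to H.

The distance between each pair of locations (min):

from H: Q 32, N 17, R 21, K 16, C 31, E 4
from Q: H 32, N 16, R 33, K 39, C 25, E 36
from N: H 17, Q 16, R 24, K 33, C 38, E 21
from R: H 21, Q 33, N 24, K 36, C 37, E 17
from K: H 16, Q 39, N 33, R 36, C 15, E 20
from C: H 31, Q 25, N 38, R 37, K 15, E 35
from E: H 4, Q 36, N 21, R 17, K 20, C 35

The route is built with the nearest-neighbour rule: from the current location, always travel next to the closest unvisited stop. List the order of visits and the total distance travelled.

Total distance 117 min via the nearest-neighbour route H → E → R → N → Q → C → K → H.

At H the remaining stops are E 4, K 16, N 17, R 21, C 31, Q 32; go to E.
At E the remaining stops are R 17, K 20, N 21, C 35, Q 36; go to R.
At R the remaining stops are N 24, Q 33, K 36, C 37; go to N.
At N the remaining stops are Q 16, K 33, C 38; go to Q.
At Q the remaining stops are C 25, K 39; go to C.
At C the remaining stops are K 15; go to K.
Return K→H: 16.
Total = 4 + 17 + 24 + 16 + 25 + 15 + 16 = 117.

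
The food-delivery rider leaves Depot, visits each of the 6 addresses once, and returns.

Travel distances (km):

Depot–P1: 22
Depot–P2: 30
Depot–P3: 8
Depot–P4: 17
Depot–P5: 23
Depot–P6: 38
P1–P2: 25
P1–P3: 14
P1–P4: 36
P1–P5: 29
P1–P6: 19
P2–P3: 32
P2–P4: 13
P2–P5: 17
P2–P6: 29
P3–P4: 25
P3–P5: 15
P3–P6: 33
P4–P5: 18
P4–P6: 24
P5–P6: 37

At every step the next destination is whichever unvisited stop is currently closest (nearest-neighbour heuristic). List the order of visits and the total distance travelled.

From Depot: distances to unvisited — P3=8, P4=17, P1=22, P5=23, P2=30, P6=38. Nearest is P3 (8).
From P3: distances to unvisited — P1=14, P5=15, P4=25, P2=32, P6=33. Nearest is P1 (14).
From P1: distances to unvisited — P6=19, P2=25, P5=29, P4=36. Nearest is P6 (19).
From P6: distances to unvisited — P4=24, P2=29, P5=37. Nearest is P4 (24).
From P4: distances to unvisited — P2=13, P5=18. Nearest is P2 (13).
From P2: distances to unvisited — P5=17. Nearest is P5 (17).
Return P5→Depot: 23.
Total = 8 + 14 + 19 + 24 + 13 + 17 + 23 = 118.

Total distance 118 km via the nearest-neighbour route Depot → P3 → P1 → P6 → P4 → P2 → P5 → Depot.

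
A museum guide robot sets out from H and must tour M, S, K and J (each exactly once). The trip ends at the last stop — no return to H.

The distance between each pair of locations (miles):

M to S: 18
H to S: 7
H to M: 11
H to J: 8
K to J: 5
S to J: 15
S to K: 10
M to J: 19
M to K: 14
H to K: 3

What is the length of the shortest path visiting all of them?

There are 4! = 24 possible orderings.
H - M - S - K - J: 11+18+10+5 = 44
H - M - S - J - K: 11+18+15+5 = 49
H - M - K - S - J: 11+14+10+15 = 50
H - M - K - J - S: 11+14+5+15 = 45
H - M - J - S - K: 11+19+15+10 = 55
H - M - J - K - S: 11+19+5+10 = 45
H - S - M - K - J: 7+18+14+5 = 44
H - S - M - J - K: 7+18+19+5 = 49
H - S - K - M - J: 7+10+14+19 = 50
H - S - K - J - M: 7+10+5+19 = 41
H - S - J - M - K: 7+15+19+14 = 55
H - S - J - K - M: 7+15+5+14 = 41
H - K - M - S - J: 3+14+18+15 = 50
H - K - M - J - S: 3+14+19+15 = 51
… (10 more)
The minimum is 41.
One shortest path: H → S → K → J → M.

41 miles — the minimum one-way total.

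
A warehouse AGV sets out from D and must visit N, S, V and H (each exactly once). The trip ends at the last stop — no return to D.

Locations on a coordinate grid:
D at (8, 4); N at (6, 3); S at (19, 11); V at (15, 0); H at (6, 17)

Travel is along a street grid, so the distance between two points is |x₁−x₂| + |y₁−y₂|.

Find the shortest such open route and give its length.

49 — the minimum one-way total.

There are 4! = 24 possible orderings.
D→N→S→V→H: 3+21+15+26 = 65
D→N→S→H→V: 3+21+19+26 = 69
D→N→V→S→H: 3+12+15+19 = 49
D→N→V→H→S: 3+12+26+19 = 60
D→N→H→S→V: 3+14+19+15 = 51
D→N→H→V→S: 3+14+26+15 = 58
D→S→N→V→H: 18+21+12+26 = 77
D→S→N→H→V: 18+21+14+26 = 79
D→S→V→N→H: 18+15+12+14 = 59
D→S→V→H→N: 18+15+26+14 = 73
D→S→H→N→V: 18+19+14+12 = 63
D→S→H→V→N: 18+19+26+12 = 75
D→V→N→S→H: 11+12+21+19 = 63
D→V→N→H→S: 11+12+14+19 = 56
… (10 more)
The minimum is 49.
One shortest path: D → N → V → S → H.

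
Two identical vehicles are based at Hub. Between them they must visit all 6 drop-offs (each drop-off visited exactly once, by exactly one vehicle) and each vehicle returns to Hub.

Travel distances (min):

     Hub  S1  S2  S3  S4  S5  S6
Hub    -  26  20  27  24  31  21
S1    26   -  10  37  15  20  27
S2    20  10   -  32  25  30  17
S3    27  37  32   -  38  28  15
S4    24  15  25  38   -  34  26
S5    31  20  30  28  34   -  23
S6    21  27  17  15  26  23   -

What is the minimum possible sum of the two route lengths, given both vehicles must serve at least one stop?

There are 2^5 − 1 = 31 ways to divide the 6 stops into two non-empty groups. For each, the best each vehicle can do is its own shortest tour through its group:
  {S1} + {S2, S3, S4, S5, S6}: 52 + 138 = 190
  {S2} + {S1, S3, S4, S5, S6}: 40 + 123 = 163
  {S1, S2} + {S3, S4, S5, S6}: 56 + 122 = 178
  {S3} + {S1, S2, S4, S5, S6}: 54 + 119 = 173
  {S1, S3} + {S2, S4, S5, S6}: 90 + 118 = 208
  {S2, S3} + {S1, S4, S5, S6}: 79 + 103 = 182
  … (31 splits in total)
  {S4} + {S1, S2, S3, S5, S6}: 48 + 114 = 162  ← best
Best: vehicle 1 Hub → S4 → Hub = 48; vehicle 2 Hub → S2 → S1 → S5 → S3 → S6 → Hub = 114; combined 162.

162 min — the smallest possible combined total.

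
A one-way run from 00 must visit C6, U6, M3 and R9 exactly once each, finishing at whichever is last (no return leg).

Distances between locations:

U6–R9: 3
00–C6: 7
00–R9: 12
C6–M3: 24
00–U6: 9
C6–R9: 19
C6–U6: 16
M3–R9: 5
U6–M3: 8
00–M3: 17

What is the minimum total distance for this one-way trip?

There are 4! = 24 possible orderings.
00→C6→U6→M3→R9: 7+16+8+5 = 36
00→C6→U6→R9→M3: 7+16+3+5 = 31
00→C6→M3→U6→R9: 7+24+8+3 = 42
00→C6→M3→R9→U6: 7+24+5+3 = 39
00→C6→R9→U6→M3: 7+19+3+8 = 37
00→C6→R9→M3→U6: 7+19+5+8 = 39
00→U6→C6→M3→R9: 9+16+24+5 = 54
00→U6→C6→R9→M3: 9+16+19+5 = 49
00→U6→M3→C6→R9: 9+8+24+19 = 60
00→U6→M3→R9→C6: 9+8+5+19 = 41
00→U6→R9→C6→M3: 9+3+19+24 = 55
00→U6→R9→M3→C6: 9+3+5+24 = 41
00→M3→C6→U6→R9: 17+24+16+3 = 60
00→M3→C6→R9→U6: 17+24+19+3 = 63
… (10 more)
The minimum is 31.
One shortest path: 00 → C6 → U6 → R9 → M3.

Shortest open route: 31.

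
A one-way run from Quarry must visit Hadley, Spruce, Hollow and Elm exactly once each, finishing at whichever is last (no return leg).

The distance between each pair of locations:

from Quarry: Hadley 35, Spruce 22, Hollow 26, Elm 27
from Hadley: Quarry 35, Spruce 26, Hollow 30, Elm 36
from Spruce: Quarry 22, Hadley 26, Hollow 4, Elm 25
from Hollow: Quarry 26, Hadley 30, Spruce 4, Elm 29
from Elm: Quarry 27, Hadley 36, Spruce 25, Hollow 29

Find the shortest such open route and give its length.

There are 4! = 24 possible orderings.
Quarry - Hadley - Spruce - Hollow - Elm: 35+26+4+29 = 94
Quarry - Hadley - Spruce - Elm - Hollow: 35+26+25+29 = 115
Quarry - Hadley - Hollow - Spruce - Elm: 35+30+4+25 = 94
Quarry - Hadley - Hollow - Elm - Spruce: 35+30+29+25 = 119
Quarry - Hadley - Elm - Spruce - Hollow: 35+36+25+4 = 100
Quarry - Hadley - Elm - Hollow - Spruce: 35+36+29+4 = 104
Quarry - Spruce - Hadley - Hollow - Elm: 22+26+30+29 = 107
Quarry - Spruce - Hadley - Elm - Hollow: 22+26+36+29 = 113
Quarry - Spruce - Hollow - Hadley - Elm: 22+4+30+36 = 92
Quarry - Spruce - Hollow - Elm - Hadley: 22+4+29+36 = 91
Quarry - Spruce - Elm - Hadley - Hollow: 22+25+36+30 = 113
Quarry - Spruce - Elm - Hollow - Hadley: 22+25+29+30 = 106
Quarry - Hollow - Hadley - Spruce - Elm: 26+30+26+25 = 107
Quarry - Hollow - Hadley - Elm - Spruce: 26+30+36+25 = 117
… (10 more)
Quarry - Elm - Spruce - Hollow - Hadley: 27+25+4+30 = 86  ← best
The minimum is 86.
One shortest path: Quarry → Elm → Spruce → Hollow → Hadley.

Shortest open route: 86.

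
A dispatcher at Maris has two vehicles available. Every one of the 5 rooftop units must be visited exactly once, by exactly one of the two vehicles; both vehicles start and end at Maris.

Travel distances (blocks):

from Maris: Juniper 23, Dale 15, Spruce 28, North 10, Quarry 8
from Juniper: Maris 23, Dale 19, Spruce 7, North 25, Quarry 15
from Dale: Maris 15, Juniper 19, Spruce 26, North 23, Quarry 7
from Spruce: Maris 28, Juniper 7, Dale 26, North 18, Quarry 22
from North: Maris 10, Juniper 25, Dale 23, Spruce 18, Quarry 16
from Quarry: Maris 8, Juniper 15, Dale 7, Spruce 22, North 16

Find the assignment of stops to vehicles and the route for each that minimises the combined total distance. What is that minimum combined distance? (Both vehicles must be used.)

Minimum combined distance: 85 blocks.

Try each way of splitting the stops between the two vehicles (each non-empty) and, for each split, find the best tour for each vehicle:
  {Juniper} + {Dale, Spruce, North, Quarry}: 46 + 69 = 115
  {Dale} + {Juniper, Spruce, North, Quarry}: 30 + 58 = 88
  {Juniper, Dale} + {Spruce, North, Quarry}: 57 + 58 = 115
  {Spruce} + {Juniper, Dale, North, Quarry}: 56 + 69 = 125
  {Juniper, Spruce} + {Dale, North, Quarry}: 58 + 48 = 106
  {Dale, Spruce} + {Juniper, North, Quarry}: 69 + 58 = 127
  … (15 splits in total)
  {Juniper, Dale, Spruce, North} + {Quarry}: 69 + 16 = 85  ← best
Best: vehicle 1 Maris → Dale → Juniper → Spruce → North → Maris = 69; vehicle 2 Maris → Quarry → Maris = 16; combined 85.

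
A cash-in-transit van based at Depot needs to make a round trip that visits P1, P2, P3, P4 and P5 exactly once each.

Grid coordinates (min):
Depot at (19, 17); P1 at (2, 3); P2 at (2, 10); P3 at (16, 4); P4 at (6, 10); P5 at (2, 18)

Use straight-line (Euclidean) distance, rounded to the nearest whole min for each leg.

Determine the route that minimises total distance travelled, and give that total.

There are 60 distinct closed tours to check (reversals are equivalent).
Depot → P1 → P2 → P3 → P4 → P5 → Depot: 22+7+15+12+9+17 = 82
Depot → P1 → P2 → P3 → P5 → P4 → Depot: 22+7+15+20+9+15 = 88
Depot → P1 → P2 → P4 → P3 → P5 → Depot: 22+7+4+12+20+17 = 82
Depot → P1 → P2 → P4 → P5 → P3 → Depot: 22+7+4+9+20+13 = 75
Depot → P1 → P2 → P5 → P3 → P4 → Depot: 22+7+8+20+12+15 = 84
Depot → P1 → P2 → P5 → P4 → P3 → Depot: 22+7+8+9+12+13 = 71
Depot → P1 → P3 → P2 → P4 → P5 → Depot: 22+14+15+4+9+17 = 81
Depot → P1 → P3 → P2 → P5 → P4 → Depot: 22+14+15+8+9+15 = 83
Depot → P1 → P3 → P4 → P2 → P5 → Depot: 22+14+12+4+8+17 = 77
Depot → P1 → P3 → P4 → P5 → P2 → Depot: 22+14+12+9+8+18 = 83
Depot → P1 → P3 → P5 → P2 → P4 → Depot: 22+14+20+8+4+15 = 83
Depot → P1 → P3 → P5 → P4 → P2 → Depot: 22+14+20+9+4+18 = 87
Depot → P1 → P4 → P2 → P3 → P5 → Depot: 22+8+4+15+20+17 = 86
Depot → P1 → P4 → P2 → P5 → P3 → Depot: 22+8+4+8+20+13 = 75
… (46 more)
Depot → P3 → P1 → P2 → P4 → P5 → Depot: 13+14+7+4+9+17 = 64  ← best
The minimum is 64.
One optimal route: Depot → P3 → P1 → P2 → P4 → P5 → Depot (or its reverse).

Shortest round trip = 64 min.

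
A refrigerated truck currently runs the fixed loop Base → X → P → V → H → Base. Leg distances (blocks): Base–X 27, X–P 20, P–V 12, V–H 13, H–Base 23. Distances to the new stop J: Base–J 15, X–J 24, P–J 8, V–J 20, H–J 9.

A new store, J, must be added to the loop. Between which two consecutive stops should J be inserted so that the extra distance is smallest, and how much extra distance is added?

Insertion cost between consecutive stops i–j is d(i,J) + d(J,j) − d(i,j):
  between Base and X: 15 + 24 − 27 = 12
  between X and P: 24 + 8 − 20 = 12
  between P and V: 8 + 20 − 12 = 16
  between V and H: 20 + 9 − 13 = 16
  between H and Base: 9 + 15 − 23 = 1
Cheapest insertion is between H and Base, adding 1.
New total = 95 + 1 = 96.

+1 blocks — insert J between H and Base.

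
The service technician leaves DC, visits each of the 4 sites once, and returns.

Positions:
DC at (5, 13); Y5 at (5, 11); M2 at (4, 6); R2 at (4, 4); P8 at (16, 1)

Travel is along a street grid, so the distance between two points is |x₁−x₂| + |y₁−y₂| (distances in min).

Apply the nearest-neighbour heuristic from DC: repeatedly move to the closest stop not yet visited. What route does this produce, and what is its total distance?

At DC the remaining stops are Y5 2, M2 8, R2 10, P8 23; go to Y5.
At Y5 the remaining stops are M2 6, R2 8, P8 21; go to M2.
At M2 the remaining stops are R2 2, P8 17; go to R2.
At R2 the remaining stops are P8 15; go to P8.
Return P8→DC: 23.
Total = 2 + 6 + 2 + 15 + 23 = 48.

48 min along DC → Y5 → M2 → R2 → P8 → DC.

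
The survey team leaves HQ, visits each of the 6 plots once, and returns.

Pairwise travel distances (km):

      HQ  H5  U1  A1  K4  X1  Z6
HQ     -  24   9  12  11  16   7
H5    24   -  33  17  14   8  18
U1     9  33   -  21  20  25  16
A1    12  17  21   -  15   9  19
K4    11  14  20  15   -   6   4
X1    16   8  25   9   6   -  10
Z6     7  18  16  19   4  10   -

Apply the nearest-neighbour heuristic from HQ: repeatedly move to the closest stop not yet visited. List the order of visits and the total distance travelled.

72 km along HQ → Z6 → K4 → X1 → H5 → A1 → U1 → HQ.

HQ → [Z6:7 / U1:9 / K4:11 / A1:12 / X1:16 / H5:24] → Z6 (7)
Z6 → [K4:4 / X1:10 / U1:16 / H5:18 / A1:19] → K4 (4)
K4 → [X1:6 / H5:14 / A1:15 / U1:20] → X1 (6)
X1 → [H5:8 / A1:9 / U1:25] → H5 (8)
H5 → [A1:17 / U1:33] → A1 (17)
A1 → [U1:21] → U1 (21)
Return U1→HQ: 9.
Total = 7 + 4 + 6 + 8 + 17 + 21 + 9 = 72.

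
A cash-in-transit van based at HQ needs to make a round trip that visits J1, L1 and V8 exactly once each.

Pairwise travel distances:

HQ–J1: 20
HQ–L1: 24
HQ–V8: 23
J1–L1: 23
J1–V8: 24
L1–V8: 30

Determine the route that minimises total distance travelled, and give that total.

There are 3 distinct closed tours to check (reversals are equivalent).
HQ - J1 - L1 - V8 - HQ: 20+23+30+23 = 96
HQ - J1 - V8 - L1 - HQ: 20+24+30+24 = 98
HQ - L1 - J1 - V8 - HQ: 24+23+24+23 = 94
The minimum is 94.
One optimal route: HQ → L1 → J1 → V8 → HQ (or its reverse).

Shortest round trip = 94.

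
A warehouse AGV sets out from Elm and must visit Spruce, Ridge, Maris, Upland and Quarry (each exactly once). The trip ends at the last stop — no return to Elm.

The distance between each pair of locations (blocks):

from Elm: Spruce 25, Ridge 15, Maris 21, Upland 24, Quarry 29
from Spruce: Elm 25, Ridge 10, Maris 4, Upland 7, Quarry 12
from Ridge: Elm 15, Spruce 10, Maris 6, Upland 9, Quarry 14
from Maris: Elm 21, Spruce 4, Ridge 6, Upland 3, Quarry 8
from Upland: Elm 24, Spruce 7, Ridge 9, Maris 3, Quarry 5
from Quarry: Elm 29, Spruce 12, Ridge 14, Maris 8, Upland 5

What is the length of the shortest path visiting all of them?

There are 5! = 120 possible orderings.
Elm - Spruce - Ridge - Maris - Upland - Quarry: 25+10+6+3+5 = 49
Elm - Spruce - Ridge - Maris - Quarry - Upland: 25+10+6+8+5 = 54
Elm - Spruce - Ridge - Upland - Maris - Quarry: 25+10+9+3+8 = 55
Elm - Spruce - Ridge - Upland - Quarry - Maris: 25+10+9+5+8 = 57
Elm - Spruce - Ridge - Quarry - Maris - Upland: 25+10+14+8+3 = 60
Elm - Spruce - Ridge - Quarry - Upland - Maris: 25+10+14+5+3 = 57
Elm - Spruce - Maris - Ridge - Upland - Quarry: 25+4+6+9+5 = 49
Elm - Spruce - Maris - Ridge - Quarry - Upland: 25+4+6+14+5 = 54
Elm - Spruce - Maris - Upland - Ridge - Quarry: 25+4+3+9+14 = 55
Elm - Spruce - Maris - Upland - Quarry - Ridge: 25+4+3+5+14 = 51
Elm - Spruce - Maris - Quarry - Ridge - Upland: 25+4+8+14+9 = 60
Elm - Spruce - Maris - Quarry - Upland - Ridge: 25+4+8+5+9 = 51
Elm - Spruce - Upland - Ridge - Maris - Quarry: 25+7+9+6+8 = 55
Elm - Spruce - Upland - Ridge - Quarry - Maris: 25+7+9+14+8 = 63
… (106 more)
Elm - Ridge - Spruce - Maris - Upland - Quarry: 15+10+4+3+5 = 37  ← best
The minimum is 37.
One shortest path: Elm → Ridge → Spruce → Maris → Upland → Quarry.

Shortest open route: 37 blocks.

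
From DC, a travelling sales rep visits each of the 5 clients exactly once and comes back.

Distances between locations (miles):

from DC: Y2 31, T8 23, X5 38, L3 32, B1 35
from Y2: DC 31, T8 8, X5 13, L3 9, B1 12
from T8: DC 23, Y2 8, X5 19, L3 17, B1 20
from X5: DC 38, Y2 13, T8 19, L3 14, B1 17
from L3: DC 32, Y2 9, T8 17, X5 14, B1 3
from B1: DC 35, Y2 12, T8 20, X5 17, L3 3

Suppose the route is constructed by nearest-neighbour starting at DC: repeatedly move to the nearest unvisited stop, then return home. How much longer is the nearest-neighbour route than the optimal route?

Excess over optimum: 2 miles.

DC: T8=23, Y2=31, L3=32, B1=35, X5=38 ⇒ T8
T8: Y2=8, L3=17, X5=19, B1=20 ⇒ Y2
Y2: L3=9, B1=12, X5=13 ⇒ L3
L3: B1=3, X5=14 ⇒ B1
B1: X5=17 ⇒ X5
NN route DC → T8 → Y2 → L3 → B1 → X5 → DC costs 98.
Optimal: DC → T8 → Y2 → X5 → L3 → B1 → DC costs 96 (by enumerating all 60 distinct tours).
Excess = 98 − 96 = 2.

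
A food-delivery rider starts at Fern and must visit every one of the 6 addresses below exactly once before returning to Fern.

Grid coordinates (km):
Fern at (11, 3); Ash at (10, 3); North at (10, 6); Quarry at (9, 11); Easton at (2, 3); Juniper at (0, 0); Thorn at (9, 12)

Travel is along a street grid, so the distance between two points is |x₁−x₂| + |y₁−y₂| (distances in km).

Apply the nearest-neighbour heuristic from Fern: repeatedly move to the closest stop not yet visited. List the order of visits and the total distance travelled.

Total distance 46 km via the nearest-neighbour route Fern → Ash → North → Quarry → Thorn → Easton → Juniper → Fern.

Fern → [Ash:1 / North:4 / Easton:9 / Quarry:10 / Thorn:11 / Juniper:14] → Ash (1)
Ash → [North:3 / Easton:8 / Quarry:9 / Thorn:10 / Juniper:13] → North (3)
North → [Quarry:6 / Thorn:7 / Easton:11 / Juniper:16] → Quarry (6)
Quarry → [Thorn:1 / Easton:15 / Juniper:20] → Thorn (1)
Thorn → [Easton:16 / Juniper:21] → Easton (16)
Easton → [Juniper:5] → Juniper (5)
Return Juniper→Fern: 14.
Total = 1 + 3 + 6 + 1 + 16 + 5 + 14 = 46.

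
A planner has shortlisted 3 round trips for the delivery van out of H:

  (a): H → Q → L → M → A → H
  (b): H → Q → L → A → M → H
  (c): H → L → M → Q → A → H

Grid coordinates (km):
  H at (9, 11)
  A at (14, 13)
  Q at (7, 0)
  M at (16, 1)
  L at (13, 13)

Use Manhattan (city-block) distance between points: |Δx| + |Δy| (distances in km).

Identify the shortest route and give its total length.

(a): 13 + 19 + 15 + 14 + 7 = 68
(b): 13 + 19 + 1 + 14 + 17 = 64
(c): 6 + 15 + 10 + 20 + 7 = 58

Shortest is (c), total 58 km.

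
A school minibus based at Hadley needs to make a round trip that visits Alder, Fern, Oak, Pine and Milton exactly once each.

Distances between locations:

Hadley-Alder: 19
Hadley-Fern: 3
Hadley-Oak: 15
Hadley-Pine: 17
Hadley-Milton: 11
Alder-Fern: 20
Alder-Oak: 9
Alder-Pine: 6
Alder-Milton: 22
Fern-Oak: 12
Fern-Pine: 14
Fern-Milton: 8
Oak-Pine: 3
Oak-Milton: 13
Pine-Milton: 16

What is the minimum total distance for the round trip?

With 5 stops there are 5!/2 = 60 distinct round trips (a route and its reverse cost the same).
Hadley - Alder - Fern - Oak - Pine - Milton - Hadley: 19+20+12+3+16+11 = 81
Hadley - Alder - Fern - Oak - Milton - Pine - Hadley: 19+20+12+13+16+17 = 97
Hadley - Alder - Fern - Pine - Oak - Milton - Hadley: 19+20+14+3+13+11 = 80
Hadley - Alder - Fern - Pine - Milton - Oak - Hadley: 19+20+14+16+13+15 = 97
Hadley - Alder - Fern - Milton - Oak - Pine - Hadley: 19+20+8+13+3+17 = 80
Hadley - Alder - Fern - Milton - Pine - Oak - Hadley: 19+20+8+16+3+15 = 81
Hadley - Alder - Oak - Fern - Pine - Milton - Hadley: 19+9+12+14+16+11 = 81
Hadley - Alder - Oak - Fern - Milton - Pine - Hadley: 19+9+12+8+16+17 = 81
Hadley - Alder - Oak - Pine - Fern - Milton - Hadley: 19+9+3+14+8+11 = 64
Hadley - Alder - Oak - Pine - Milton - Fern - Hadley: 19+9+3+16+8+3 = 58
Hadley - Alder - Oak - Milton - Fern - Pine - Hadley: 19+9+13+8+14+17 = 80
Hadley - Alder - Oak - Milton - Pine - Fern - Hadley: 19+9+13+16+14+3 = 74
Hadley - Alder - Pine - Fern - Oak - Milton - Hadley: 19+6+14+12+13+11 = 75
Hadley - Alder - Pine - Fern - Milton - Oak - Hadley: 19+6+14+8+13+15 = 75
… (46 more)
Hadley - Alder - Pine - Oak - Milton - Fern - Hadley: 19+6+3+13+8+3 = 52  ← best
The minimum is 52.
One optimal route: Hadley → Alder → Pine → Oak → Milton → Fern → Hadley (or its reverse).

Shortest round trip = 52.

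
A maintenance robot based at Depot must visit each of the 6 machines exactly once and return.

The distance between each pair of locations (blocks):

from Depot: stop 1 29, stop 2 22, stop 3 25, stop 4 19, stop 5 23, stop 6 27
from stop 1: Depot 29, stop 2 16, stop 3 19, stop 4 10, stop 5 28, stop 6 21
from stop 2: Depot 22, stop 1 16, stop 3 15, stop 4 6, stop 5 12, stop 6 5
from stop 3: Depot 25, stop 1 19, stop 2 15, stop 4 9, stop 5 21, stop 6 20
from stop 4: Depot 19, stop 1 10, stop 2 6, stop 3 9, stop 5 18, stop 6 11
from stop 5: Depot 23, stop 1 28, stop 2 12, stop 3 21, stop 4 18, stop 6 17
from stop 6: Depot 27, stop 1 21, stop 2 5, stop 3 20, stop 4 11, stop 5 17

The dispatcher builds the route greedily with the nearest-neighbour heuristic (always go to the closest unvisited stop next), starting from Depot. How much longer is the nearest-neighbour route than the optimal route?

11 blocks longer than the optimal tour.

From Depot: stop 4=19, stop 2=22, stop 5=23, stop 3=25, stop 6=27, stop 1=29 → choose stop 4 (19).
From stop 4: stop 2=6, stop 3=9, stop 1=10, stop 6=11, stop 5=18 → choose stop 2 (6).
From stop 2: stop 6=5, stop 5=12, stop 3=15, stop 1=16 → choose stop 6 (5).
From stop 6: stop 5=17, stop 3=20, stop 1=21 → choose stop 5 (17).
From stop 5: stop 3=21, stop 1=28 → choose stop 3 (21).
From stop 3: stop 1=19 → choose stop 1 (19).
NN route Depot → stop 4 → stop 2 → stop 6 → stop 5 → stop 3 → stop 1 → Depot costs 116.
Optimal: Depot → stop 3 → stop 1 → stop 4 → stop 2 → stop 6 → stop 5 → Depot costs 105 (by enumerating all 360 distinct tours).
Excess = 116 − 105 = 11.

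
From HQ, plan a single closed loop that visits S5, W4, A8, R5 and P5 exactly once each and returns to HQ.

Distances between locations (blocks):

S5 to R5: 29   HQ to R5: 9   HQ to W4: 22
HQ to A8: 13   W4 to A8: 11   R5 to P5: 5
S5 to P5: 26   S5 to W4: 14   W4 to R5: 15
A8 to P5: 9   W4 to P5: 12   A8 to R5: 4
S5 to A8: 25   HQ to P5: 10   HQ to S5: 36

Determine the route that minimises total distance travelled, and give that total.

74 blocks — the shortest possible round trip.

With 5 stops there are 5!/2 = 60 distinct round trips (a route and its reverse cost the same).
HQ-S5-W4-A8-R5-P5-HQ: 36+14+11+4+5+10 = 80
HQ-S5-W4-A8-P5-R5-HQ: 36+14+11+9+5+9 = 84
HQ-S5-W4-R5-A8-P5-HQ: 36+14+15+4+9+10 = 88
HQ-S5-W4-R5-P5-A8-HQ: 36+14+15+5+9+13 = 92
HQ-S5-W4-P5-A8-R5-HQ: 36+14+12+9+4+9 = 84
HQ-S5-W4-P5-R5-A8-HQ: 36+14+12+5+4+13 = 84
HQ-S5-A8-W4-R5-P5-HQ: 36+25+11+15+5+10 = 102
HQ-S5-A8-W4-P5-R5-HQ: 36+25+11+12+5+9 = 98
HQ-S5-A8-R5-W4-P5-HQ: 36+25+4+15+12+10 = 102
HQ-S5-A8-R5-P5-W4-HQ: 36+25+4+5+12+22 = 104
HQ-S5-A8-P5-W4-R5-HQ: 36+25+9+12+15+9 = 106
HQ-S5-A8-P5-R5-W4-HQ: 36+25+9+5+15+22 = 112
HQ-S5-R5-W4-A8-P5-HQ: 36+29+15+11+9+10 = 110
HQ-S5-R5-W4-P5-A8-HQ: 36+29+15+12+9+13 = 114
… (46 more)
HQ-R5-A8-S5-W4-P5-HQ: 9+4+25+14+12+10 = 74  ← best
The minimum is 74.
One optimal route: HQ → R5 → A8 → S5 → W4 → P5 → HQ (or its reverse).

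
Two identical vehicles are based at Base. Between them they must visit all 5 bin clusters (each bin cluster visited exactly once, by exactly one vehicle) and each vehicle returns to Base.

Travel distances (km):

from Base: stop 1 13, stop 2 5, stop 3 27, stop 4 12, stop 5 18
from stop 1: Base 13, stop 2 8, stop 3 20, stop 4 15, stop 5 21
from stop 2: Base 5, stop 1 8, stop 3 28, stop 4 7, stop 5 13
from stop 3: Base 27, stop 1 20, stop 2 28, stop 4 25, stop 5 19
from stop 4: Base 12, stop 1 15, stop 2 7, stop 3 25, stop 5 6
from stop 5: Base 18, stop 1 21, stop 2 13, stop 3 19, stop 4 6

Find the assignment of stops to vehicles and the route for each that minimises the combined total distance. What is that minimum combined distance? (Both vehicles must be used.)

There are 2^4 − 1 = 15 ways to divide the 5 stops into two non-empty groups. For each, the best each vehicle can do is its own shortest tour through its group:
  {stop 1} + {stop 2, stop 3, stop 4, stop 5}: 26 + 64 = 90
  {stop 2} + {stop 1, stop 3, stop 4, stop 5}: 10 + 70 = 80
  {stop 1, stop 2} + {stop 3, stop 4, stop 5}: 26 + 64 = 90
  {stop 3} + {stop 1, stop 2, stop 4, stop 5}: 54 + 52 = 106
  {stop 1, stop 3} + {stop 2, stop 4, stop 5}: 60 + 36 = 96
  {stop 2, stop 3} + {stop 1, stop 4, stop 5}: 60 + 52 = 112
  … (15 splits in total)
Best: vehicle 1 Base → stop 2 → Base = 10; vehicle 2 Base → stop 1 → stop 3 → stop 5 → stop 4 → Base = 70; combined 80.

80 km — the smallest possible combined total.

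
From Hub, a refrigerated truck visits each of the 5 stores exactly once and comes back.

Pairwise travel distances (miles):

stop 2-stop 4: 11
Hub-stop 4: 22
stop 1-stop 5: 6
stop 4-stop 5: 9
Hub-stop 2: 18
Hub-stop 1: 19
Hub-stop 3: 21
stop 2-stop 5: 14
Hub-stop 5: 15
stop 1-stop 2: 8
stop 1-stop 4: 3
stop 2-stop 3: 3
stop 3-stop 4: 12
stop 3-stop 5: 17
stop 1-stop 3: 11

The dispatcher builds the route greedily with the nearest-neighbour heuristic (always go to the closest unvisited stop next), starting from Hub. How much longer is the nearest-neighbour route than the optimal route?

Excess over optimum: 2 miles.

From Hub: stop 5=15, stop 2=18, stop 1=19, stop 3=21, stop 4=22 → choose stop 5 (15).
From stop 5: stop 1=6, stop 4=9, stop 2=14, stop 3=17 → choose stop 1 (6).
From stop 1: stop 4=3, stop 2=8, stop 3=11 → choose stop 4 (3).
From stop 4: stop 2=11, stop 3=12 → choose stop 2 (11).
From stop 2: stop 3=3 → choose stop 3 (3).
NN route Hub → stop 5 → stop 1 → stop 4 → stop 2 → stop 3 → Hub costs 59.
Optimal: Hub → stop 2 → stop 3 → stop 4 → stop 1 → stop 5 → Hub costs 57 (by enumerating all 60 distinct tours).
Excess = 59 − 57 = 2.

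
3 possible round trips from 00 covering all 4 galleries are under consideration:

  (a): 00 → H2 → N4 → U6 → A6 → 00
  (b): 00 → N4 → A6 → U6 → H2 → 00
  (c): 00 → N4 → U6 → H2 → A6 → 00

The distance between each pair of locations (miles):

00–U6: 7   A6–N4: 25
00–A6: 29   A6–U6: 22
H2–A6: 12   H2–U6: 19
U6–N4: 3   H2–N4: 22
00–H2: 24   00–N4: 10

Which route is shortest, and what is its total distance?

73 miles — (c) is the shortest.

(a): 24 + 22 + 3 + 22 + 29 = 100
(b): 10 + 25 + 22 + 19 + 24 = 100
(c): 10 + 3 + 19 + 12 + 29 = 73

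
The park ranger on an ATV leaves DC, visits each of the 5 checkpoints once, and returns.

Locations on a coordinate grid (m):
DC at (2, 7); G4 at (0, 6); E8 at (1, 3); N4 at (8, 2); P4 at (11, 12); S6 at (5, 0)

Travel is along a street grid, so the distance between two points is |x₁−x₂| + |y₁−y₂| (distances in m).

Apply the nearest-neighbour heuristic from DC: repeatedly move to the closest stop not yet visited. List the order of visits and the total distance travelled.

From DC: distances to unvisited — G4=3, E8=5, S6=10, N4=11, P4=14. Nearest is G4 (3).
From G4: distances to unvisited — E8=4, S6=11, N4=12, P4=17. Nearest is E8 (4).
From E8: distances to unvisited — S6=7, N4=8, P4=19. Nearest is S6 (7).
From S6: distances to unvisited — N4=5, P4=18. Nearest is N4 (5).
From N4: distances to unvisited — P4=13. Nearest is P4 (13).
Return P4→DC: 14.
Total = 3 + 4 + 7 + 5 + 13 + 14 = 46.

Nearest-neighbour total = 46 m; route DC → G4 → E8 → S6 → N4 → P4 → DC.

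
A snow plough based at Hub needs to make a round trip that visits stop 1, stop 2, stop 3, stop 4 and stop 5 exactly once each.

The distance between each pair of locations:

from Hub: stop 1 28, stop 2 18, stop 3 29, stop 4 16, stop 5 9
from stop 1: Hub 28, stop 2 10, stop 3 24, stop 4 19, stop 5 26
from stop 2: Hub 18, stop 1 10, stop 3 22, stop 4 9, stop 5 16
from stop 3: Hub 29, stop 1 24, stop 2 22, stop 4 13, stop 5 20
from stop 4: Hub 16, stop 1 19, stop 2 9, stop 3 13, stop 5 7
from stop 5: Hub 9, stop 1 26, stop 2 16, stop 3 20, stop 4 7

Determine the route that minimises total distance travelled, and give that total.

There are 60 distinct closed tours to check (reversals are equivalent).
Hub-stop 1-stop 2-stop 3-stop 4-stop 5-Hub: 28+10+22+13+7+9 = 89
Hub-stop 1-stop 2-stop 3-stop 5-stop 4-Hub: 28+10+22+20+7+16 = 103
Hub-stop 1-stop 2-stop 4-stop 3-stop 5-Hub: 28+10+9+13+20+9 = 89
Hub-stop 1-stop 2-stop 4-stop 5-stop 3-Hub: 28+10+9+7+20+29 = 103
Hub-stop 1-stop 2-stop 5-stop 3-stop 4-Hub: 28+10+16+20+13+16 = 103
Hub-stop 1-stop 2-stop 5-stop 4-stop 3-Hub: 28+10+16+7+13+29 = 103
Hub-stop 1-stop 3-stop 2-stop 4-stop 5-Hub: 28+24+22+9+7+9 = 99
Hub-stop 1-stop 3-stop 2-stop 5-stop 4-Hub: 28+24+22+16+7+16 = 113
Hub-stop 1-stop 3-stop 4-stop 2-stop 5-Hub: 28+24+13+9+16+9 = 99
Hub-stop 1-stop 3-stop 4-stop 5-stop 2-Hub: 28+24+13+7+16+18 = 106
Hub-stop 1-stop 3-stop 5-stop 2-stop 4-Hub: 28+24+20+16+9+16 = 113
Hub-stop 1-stop 3-stop 5-stop 4-stop 2-Hub: 28+24+20+7+9+18 = 106
Hub-stop 1-stop 4-stop 2-stop 3-stop 5-Hub: 28+19+9+22+20+9 = 107
Hub-stop 1-stop 4-stop 2-stop 5-stop 3-Hub: 28+19+9+16+20+29 = 121
… (46 more)
Hub-stop 2-stop 1-stop 3-stop 4-stop 5-Hub: 18+10+24+13+7+9 = 81  ← best
The minimum is 81.
One optimal route: Hub → stop 2 → stop 1 → stop 3 → stop 4 → stop 5 → Hub (or its reverse).

Shortest round trip = 81.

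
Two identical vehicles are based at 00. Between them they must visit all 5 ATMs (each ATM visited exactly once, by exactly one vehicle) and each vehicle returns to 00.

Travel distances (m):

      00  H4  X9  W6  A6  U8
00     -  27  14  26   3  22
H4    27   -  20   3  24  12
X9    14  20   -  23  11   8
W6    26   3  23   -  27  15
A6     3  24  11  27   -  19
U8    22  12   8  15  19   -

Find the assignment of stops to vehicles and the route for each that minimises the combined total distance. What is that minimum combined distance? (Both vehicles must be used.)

There are 2^4 − 1 = 15 ways to divide the 5 stops into two non-empty groups. For each, the best each vehicle can do is its own shortest tour through its group:
  {H4} + {X9, W6, A6, U8}: 54 + 63 = 117
  {X9} + {H4, W6, A6, U8}: 28 + 63 = 91
  {H4, X9} + {W6, A6, U8}: 61 + 63 = 124
  {W6} + {H4, X9, A6, U8}: 52 + 61 = 113
  {H4, W6} + {X9, A6, U8}: 56 + 44 = 100
  {X9, W6} + {H4, A6, U8}: 63 + 61 = 124
  … (15 splits in total)
  {A6} + {H4, X9, W6, U8}: 6 + 63 = 69  ← best
Best: vehicle 1 00 → A6 → 00 = 6; vehicle 2 00 → X9 → U8 → H4 → W6 → 00 = 63; combined 69.

Minimum combined distance: 69 m.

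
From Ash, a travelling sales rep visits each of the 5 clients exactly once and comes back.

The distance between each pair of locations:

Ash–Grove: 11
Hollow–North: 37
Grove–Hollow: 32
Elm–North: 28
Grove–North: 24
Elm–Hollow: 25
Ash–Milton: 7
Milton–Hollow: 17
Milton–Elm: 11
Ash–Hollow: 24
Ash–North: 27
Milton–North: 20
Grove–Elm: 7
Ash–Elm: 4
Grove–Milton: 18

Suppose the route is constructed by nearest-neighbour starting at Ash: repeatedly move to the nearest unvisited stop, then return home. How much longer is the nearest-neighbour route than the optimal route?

Ash: Elm=4, Milton=7, Grove=11, Hollow=24, North=27 ⇒ Elm
Elm: Grove=7, Milton=11, Hollow=25, North=28 ⇒ Grove
Grove: Milton=18, North=24, Hollow=32 ⇒ Milton
Milton: Hollow=17, North=20 ⇒ Hollow
Hollow: North=37 ⇒ North
NN route Ash → Elm → Grove → Milton → Hollow → North → Ash costs 110.
Optimal: Ash → Milton → Hollow → North → Grove → Elm → Ash costs 96 (by enumerating all 60 distinct tours).
Excess = 110 − 96 = 14.

14 longer than the optimal tour.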